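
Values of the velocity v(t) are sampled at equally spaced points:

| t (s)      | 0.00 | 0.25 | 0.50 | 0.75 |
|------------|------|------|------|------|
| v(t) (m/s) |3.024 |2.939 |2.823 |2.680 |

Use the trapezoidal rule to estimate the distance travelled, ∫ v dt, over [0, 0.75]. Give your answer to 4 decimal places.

h = 0.25, n = 3.
(h/2)·[y₀ + 2y₁ + 2y₂ + y₃] = 0.125·(17.228) = 2.1535.

2.1535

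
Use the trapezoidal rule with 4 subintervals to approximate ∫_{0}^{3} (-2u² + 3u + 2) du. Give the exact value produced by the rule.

h = (3 − 0)/4 = 0.75.
Nodes u₀,…,u₄ = 0, 0.75, 1.5, 2.25, 3.
f(u) = -2u² + 3u + 2: f₀=2, f₁=3.125, f₂=2, f₃=-1.375, f₄=-7.
(h/2)·[f₀ + 2f₁ + 2f₂ + 2f₃ + f₄] = 0.375·(2.5) = 0.9375.

0.9375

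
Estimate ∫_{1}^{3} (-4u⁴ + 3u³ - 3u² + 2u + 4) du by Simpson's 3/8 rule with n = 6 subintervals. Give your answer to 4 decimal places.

-143.6296

h = (3 − 1)/6 = 0.333333.
Nodes u₀,…,u₆ = 1, 1.333333, 1.666667, 2, 2.333333, 2.666667, 3.
f(u) = -4u⁴ + 3u³ - 3u² + 2u + 4: f₀=2, f₁=-4.197531, f₂=-17.975309, f₃=-44, f₄=-88.123457, f₅=-157.382716, f₆=-260.
(3h/8)·[f₀ + 3f₁ + 3f₂ + 2f₃ + 3f₄ + 3f₅ + f₆] = 0.125·(-1149.037037) = -143.6296.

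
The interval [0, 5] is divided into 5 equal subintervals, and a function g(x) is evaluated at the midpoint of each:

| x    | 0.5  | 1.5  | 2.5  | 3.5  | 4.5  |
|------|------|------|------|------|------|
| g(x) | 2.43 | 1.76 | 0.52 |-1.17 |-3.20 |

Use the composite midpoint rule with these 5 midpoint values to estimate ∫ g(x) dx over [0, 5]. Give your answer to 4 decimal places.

0.3400

h = 1, n = 5.
h·[y(m₁) + y(m₂) + y(m₃) + y(m₄) + y(m₅)] = 1·(0.34) = 0.3400.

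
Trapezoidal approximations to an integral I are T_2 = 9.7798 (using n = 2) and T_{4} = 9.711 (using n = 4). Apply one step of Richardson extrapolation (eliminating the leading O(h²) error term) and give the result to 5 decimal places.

9.68807

R = (4·T_{4} − T_2) / 3 = (4·9.711 − 9.7798)/3 = (29.0642)/3 = 9.68807.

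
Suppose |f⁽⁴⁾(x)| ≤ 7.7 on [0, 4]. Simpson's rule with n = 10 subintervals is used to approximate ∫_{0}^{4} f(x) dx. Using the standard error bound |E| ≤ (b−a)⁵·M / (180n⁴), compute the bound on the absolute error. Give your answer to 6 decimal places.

0.004380

|E| ≤ (4)⁵·7.7 / (180·10⁴) = 7884.8/1800000 = 0.004380.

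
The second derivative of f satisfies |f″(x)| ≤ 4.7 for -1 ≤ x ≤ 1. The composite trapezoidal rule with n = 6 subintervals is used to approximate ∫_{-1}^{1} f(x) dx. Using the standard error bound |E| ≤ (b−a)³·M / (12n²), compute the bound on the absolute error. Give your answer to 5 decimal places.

|E| ≤ (2)³·4.7 / (12·6²) = 37.6/432 = 0.08704.

0.08704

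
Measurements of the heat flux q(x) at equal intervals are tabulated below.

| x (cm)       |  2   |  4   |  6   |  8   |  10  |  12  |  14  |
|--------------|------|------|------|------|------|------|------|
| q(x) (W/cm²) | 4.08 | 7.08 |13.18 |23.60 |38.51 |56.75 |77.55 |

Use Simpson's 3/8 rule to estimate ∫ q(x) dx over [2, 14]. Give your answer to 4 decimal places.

h = 2, n = 6.
(3h/8)·[y₀ + 3y₁ + 3y₂ + 2y₃ + 3y₄ + 3y₅ + y₆] = 0.75·(475.39) = 356.5425.

356.5425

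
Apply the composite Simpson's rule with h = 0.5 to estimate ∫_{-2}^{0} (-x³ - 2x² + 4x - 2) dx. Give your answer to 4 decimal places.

h = (0 − (-2))/4 = 0.5.
Nodes x₀,…,x₄ = -2, -1.5, -1, -0.5, 0.
f(x) = -x³ - 2x² + 4x - 2: f₀=-10, f₁=-9.125, f₂=-7, f₃=-4.375, f₄=-2.
(h/3)·[f₀ + 4f₁ + 2f₂ + 4f₃ + f₄] = 0.166667·(-80) = -13.3333.

-13.3333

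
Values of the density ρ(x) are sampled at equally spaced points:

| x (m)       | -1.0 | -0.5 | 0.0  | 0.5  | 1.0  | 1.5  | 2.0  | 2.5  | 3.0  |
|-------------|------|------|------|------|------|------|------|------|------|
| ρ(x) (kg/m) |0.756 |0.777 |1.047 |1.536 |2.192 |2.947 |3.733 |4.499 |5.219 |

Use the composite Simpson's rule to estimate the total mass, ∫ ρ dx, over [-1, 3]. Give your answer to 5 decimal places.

h = 0.5, n = 8.
(h/3)·[y₀ + 4y₁ + 2y₂ + 4y₃ + 2y₄ + 4y₅ + 2y₆ + 4y₇ + y₈] = 0.166667·(58.955) = 9.82583.

9.82583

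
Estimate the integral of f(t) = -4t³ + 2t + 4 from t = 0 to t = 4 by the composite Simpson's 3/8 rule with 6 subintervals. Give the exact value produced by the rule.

h = (4 − 0)/6 = 0.666667.
Nodes t₀,…,t₆ = 0, 0.666667, 1.333333, 2, 2.666667, 3.333333, 4.
f(t) = -4t³ + 2t + 4: f₀=4, f₁=4.148148, f₂=-2.814815, f₃=-24, f₄=-66.518519, f₅=-137.481481, f₆=-244.
(3h/8)·[f₀ + 3f₁ + 3f₂ + 2f₃ + 3f₄ + 3f₅ + f₆] = 0.25·(-896) = -224.

-224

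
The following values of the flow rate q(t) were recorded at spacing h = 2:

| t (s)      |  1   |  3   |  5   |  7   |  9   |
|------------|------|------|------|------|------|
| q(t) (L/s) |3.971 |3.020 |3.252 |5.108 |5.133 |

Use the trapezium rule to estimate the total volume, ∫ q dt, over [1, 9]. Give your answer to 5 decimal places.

h = 2, n = 4.
(h/2)·[y₀ + 2y₁ + 2y₂ + 2y₃ + y₄] = 1·(31.864) = 31.86400.

31.86400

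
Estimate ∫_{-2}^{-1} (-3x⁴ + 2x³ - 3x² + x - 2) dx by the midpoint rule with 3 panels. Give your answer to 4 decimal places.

-36.1011

h = (-1 − (-2))/3 = 0.333333.
Midpoints m₁,…,m₃ = -1.833333, -1.5, -1.166667.
f(m₁)=-60.131944, f(m₂)=-32.1875, f(m₃)=-15.983796.
h·[f(m₁) + f(m₂) + f(m₃)] = 0.333333·(-108.303241) = -36.1011.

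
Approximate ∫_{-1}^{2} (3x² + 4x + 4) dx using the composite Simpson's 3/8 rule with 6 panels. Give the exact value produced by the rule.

27

h = (2 − (-1))/6 = 0.5.
Nodes x₀,…,x₆ = -1, -0.5, 0, 0.5, 1, 1.5, 2.
f(x) = 3x² + 4x + 4: f₀=3, f₁=2.75, f₂=4, f₃=6.75, f₄=11, f₅=16.75, f₆=24.
(3h/8)·[f₀ + 3f₁ + 3f₂ + 2f₃ + 3f₄ + 3f₅ + f₆] = 0.1875·(144) = 27.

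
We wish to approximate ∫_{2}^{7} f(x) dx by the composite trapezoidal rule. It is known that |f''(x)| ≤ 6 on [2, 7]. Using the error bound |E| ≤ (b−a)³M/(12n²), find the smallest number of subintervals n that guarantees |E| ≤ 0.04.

Need 750/(12n²) ≤ 0.04.
n² ≥ 750/(12·0.04) = 1562.5 ⇒ n ≥ 39.5285, so the smallest n is 40.

40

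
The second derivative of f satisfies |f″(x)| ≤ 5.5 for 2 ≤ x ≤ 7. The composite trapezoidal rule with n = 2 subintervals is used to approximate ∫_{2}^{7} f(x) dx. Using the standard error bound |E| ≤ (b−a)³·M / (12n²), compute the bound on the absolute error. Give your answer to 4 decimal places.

14.3229

|E| ≤ (5)³·5.5 / (12·2²) = 687.5/48 = 14.3229.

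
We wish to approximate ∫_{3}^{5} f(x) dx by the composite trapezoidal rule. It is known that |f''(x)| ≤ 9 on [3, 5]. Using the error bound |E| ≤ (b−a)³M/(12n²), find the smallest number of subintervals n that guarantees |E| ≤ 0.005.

35

Need 72/(12n²) ≤ 0.005.
n² ≥ 72/(12·0.005) = 1200 ⇒ n ≥ 34.6410, so the smallest n is 35.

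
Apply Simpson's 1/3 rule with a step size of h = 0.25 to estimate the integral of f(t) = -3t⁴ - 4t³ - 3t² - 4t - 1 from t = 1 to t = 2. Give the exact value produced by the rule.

h = (2 − 1)/4 = 0.25.
Nodes t₀,…,t₄ = 1, 1.25, 1.5, 1.75, 2.
f(t) = -3t⁴ - 4t³ - 3t² - 4t - 1: f₀=-15, f₁=-25.82421875, f₂=-42.4375, f₃=-66.76171875, f₄=-101.
(h/3)·[f₀ + 4f₁ + 2f₂ + 4f₃ + f₄] = 0.083333·(-571.21875) = -47.6015625.

-47.6015625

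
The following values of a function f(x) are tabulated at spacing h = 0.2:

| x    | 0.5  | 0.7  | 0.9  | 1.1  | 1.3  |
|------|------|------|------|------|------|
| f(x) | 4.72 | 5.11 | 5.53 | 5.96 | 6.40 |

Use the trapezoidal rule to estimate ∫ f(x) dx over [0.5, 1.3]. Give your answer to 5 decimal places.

4.43200

h = 0.2, n = 4.
(h/2)·[y₀ + 2y₁ + 2y₂ + 2y₃ + y₄] = 0.1·(44.32) = 4.43200.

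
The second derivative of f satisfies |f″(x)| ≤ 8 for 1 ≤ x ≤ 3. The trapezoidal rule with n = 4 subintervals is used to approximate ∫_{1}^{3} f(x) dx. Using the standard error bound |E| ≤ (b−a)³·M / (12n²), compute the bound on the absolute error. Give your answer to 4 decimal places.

|E| ≤ (2)³·8 / (12·4²) = 64/192 = 0.3333.

0.3333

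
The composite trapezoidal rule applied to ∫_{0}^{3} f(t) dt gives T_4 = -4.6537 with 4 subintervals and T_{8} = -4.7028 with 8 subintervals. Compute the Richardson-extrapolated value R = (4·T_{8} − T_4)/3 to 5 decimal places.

R = (4·T_{8} − T_4) / 3 = (4·(-4.7028) − (-4.6537))/3 = (-14.1575)/3 = -4.71917.

-4.71917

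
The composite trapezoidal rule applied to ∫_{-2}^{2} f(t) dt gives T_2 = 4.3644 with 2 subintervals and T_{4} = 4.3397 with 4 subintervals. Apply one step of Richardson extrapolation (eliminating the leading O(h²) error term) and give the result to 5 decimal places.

4.33147

R = (4·T_{4} − T_2) / 3 = (4·4.3397 − 4.3644)/3 = (12.9944)/3 = 4.33147.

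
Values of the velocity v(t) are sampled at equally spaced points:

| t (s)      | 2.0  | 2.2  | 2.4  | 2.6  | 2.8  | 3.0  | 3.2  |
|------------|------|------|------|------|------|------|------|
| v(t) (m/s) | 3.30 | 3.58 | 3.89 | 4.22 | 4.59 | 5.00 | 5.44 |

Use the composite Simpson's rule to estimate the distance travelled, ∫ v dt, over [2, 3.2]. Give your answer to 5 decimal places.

h = 0.2, n = 6.
(h/3)·[y₀ + 4y₁ + 2y₂ + 4y₃ + 2y₄ + 4y₅ + y₆] = 0.066667·(76.90) = 5.12667.

5.12667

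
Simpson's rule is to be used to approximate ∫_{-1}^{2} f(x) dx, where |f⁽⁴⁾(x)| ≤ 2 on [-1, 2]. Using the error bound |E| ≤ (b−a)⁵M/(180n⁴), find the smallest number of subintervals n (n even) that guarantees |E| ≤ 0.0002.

12

Need 486/(180n⁴) ≤ 0.0002.
n⁴ ≥ 486/(180·0.0002) = 13500 ⇒ n ≥ 10.7791, so the smallest even n is 12. (n must be even for Simpson's rule.)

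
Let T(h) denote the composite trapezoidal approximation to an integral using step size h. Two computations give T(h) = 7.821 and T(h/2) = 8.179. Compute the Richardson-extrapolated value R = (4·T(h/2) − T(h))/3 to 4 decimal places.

R = (4·T(h/2) − T(h)) / 3 = (4·8.179 − 7.821)/3 = (24.895)/3 = 8.2983.

8.2983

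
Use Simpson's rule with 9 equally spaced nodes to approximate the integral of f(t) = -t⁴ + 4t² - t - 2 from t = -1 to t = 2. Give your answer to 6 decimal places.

h = (2 − (-1))/8 = 0.375.
Nodes t₀,…,t₈ = -1, -0.625, -0.25, 0.125, 0.5, 0.875, 1.25, 1.625, 2.
f(t) = -t⁴ + 4t² - t - 2: f₀=2, f₁=0.034912109375, f₂=-1.50390625, f₃=-2.062744140625, f₄=-1.5625, f₅=-0.398681640625, f₆=0.55859375, f₇=-0.035400390625, f₈=-4.
(h/3)·[f₀ + 4f₁ + 2f₂ + 4f₃ + 2f₄ + 4f₅ + 2f₆ + 4f₇ + f₈] = 0.125·(-16.86328125) = -2.107910.

-2.107910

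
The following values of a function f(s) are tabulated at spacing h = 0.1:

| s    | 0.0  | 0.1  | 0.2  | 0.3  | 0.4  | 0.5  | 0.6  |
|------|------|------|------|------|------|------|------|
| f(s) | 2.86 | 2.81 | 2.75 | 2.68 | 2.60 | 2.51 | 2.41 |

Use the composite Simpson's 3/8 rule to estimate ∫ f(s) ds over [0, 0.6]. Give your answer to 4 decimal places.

h = 0.1, n = 6.
(3h/8)·[y₀ + 3y₁ + 3y₂ + 2y₃ + 3y₄ + 3y₅ + y₆] = 0.0375·(42.64) = 1.5990.

1.5990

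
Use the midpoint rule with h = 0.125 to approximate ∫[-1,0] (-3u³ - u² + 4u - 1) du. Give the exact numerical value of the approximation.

-2.587890625

h = (0 − (-1))/8 = 0.125.
Midpoints m₁,…,m₈ = -0.9375, -0.8125, -0.6875, -0.5625, -0.4375, -0.3125, -0.1875, -0.0625.
f(m₁)=-3.156982421875, f(m₂)=-3.301025390625, f(m₃)=-3.247802734375, f(m₄)=-3.032470703125, f(m₅)=-2.690185546875, f(m₆)=-2.256103515625, f(m₇)=-1.765380859375, f(m₈)=-1.253173828125.
h·[f(m₁) + f(m₂) + f(m₃) + f(m₄) + f(m₅) + f(m₆) + f(m₇) + f(m₈)] = 0.125·(-20.703125) = -2.587890625.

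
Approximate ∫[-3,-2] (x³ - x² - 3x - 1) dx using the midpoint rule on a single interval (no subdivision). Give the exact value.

M = (b−a)·f(-2.5) = 1·(-15.375) = -15.375.

-15.375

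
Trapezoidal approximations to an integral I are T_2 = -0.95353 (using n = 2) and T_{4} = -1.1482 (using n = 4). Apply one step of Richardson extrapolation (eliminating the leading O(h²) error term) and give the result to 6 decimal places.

R = (4·T_{4} − T_2) / 3 = (4·(-1.1482) − (-0.95353))/3 = (-3.63927)/3 = -1.213090.

-1.213090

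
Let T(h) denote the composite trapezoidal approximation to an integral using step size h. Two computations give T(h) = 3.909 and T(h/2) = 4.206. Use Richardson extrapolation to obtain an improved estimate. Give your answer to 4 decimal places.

4.3050

R = (4·T(h/2) − T(h)) / 3 = (4·4.206 − 3.909)/3 = (12.915)/3 = 4.3050.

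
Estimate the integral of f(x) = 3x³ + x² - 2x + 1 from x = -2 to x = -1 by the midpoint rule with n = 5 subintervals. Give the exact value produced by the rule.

h = (-1 − (-2))/5 = 0.2.
Midpoints m₁,…,m₅ = -1.9, -1.7, -1.5, -1.3, -1.1.
f(m₁)=-12.167, f(m₂)=-7.449, f(m₃)=-3.875, f(m₄)=-1.301, f(m₅)=0.417.
h·[f(m₁) + f(m₂) + f(m₃) + f(m₄) + f(m₅)] = 0.2·(-24.375) = -4.875.

-4.875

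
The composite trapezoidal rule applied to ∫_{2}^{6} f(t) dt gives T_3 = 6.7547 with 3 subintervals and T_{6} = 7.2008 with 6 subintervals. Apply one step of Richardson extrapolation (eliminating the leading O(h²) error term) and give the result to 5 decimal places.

7.34950

R = (4·T_{6} − T_3) / 3 = (4·7.2008 − 6.7547)/3 = (22.0485)/3 = 7.34950.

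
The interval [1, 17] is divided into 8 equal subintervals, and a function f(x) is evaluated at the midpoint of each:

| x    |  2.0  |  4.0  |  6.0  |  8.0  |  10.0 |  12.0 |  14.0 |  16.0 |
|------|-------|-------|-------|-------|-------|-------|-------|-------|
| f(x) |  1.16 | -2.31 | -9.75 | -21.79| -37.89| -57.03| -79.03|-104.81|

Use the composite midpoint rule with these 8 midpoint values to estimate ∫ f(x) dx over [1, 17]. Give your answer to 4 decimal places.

-622.9000

h = 2, n = 8.
h·[y(m₁) + y(m₂) + y(m₃) + y(m₄) + y(m₅) + y(m₆) + y(m₇) + y(m₈)] = 2·(-311.45) = -622.9000.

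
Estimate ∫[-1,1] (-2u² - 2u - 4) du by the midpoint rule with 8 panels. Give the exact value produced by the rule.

h = (1 − (-1))/8 = 0.25.
Midpoints m₁,…,m₈ = -0.875, -0.625, -0.375, -0.125, 0.125, 0.375, 0.625, 0.875.
f(m₁)=-3.78125, f(m₂)=-3.53125, f(m₃)=-3.53125, f(m₄)=-3.78125, f(m₅)=-4.28125, f(m₆)=-5.03125, f(m₇)=-6.03125, f(m₈)=-7.28125.
h·[f(m₁) + f(m₂) + f(m₃) + f(m₄) + f(m₅) + f(m₆) + f(m₇) + f(m₈)] = 0.25·(-37.25) = -9.3125.

-9.3125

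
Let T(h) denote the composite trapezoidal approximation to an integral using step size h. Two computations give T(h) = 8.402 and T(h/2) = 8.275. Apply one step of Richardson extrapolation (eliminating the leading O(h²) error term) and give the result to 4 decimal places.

R = (4·T(h/2) − T(h)) / 3 = (4·8.275 − 8.402)/3 = (24.698)/3 = 8.2327.

8.2327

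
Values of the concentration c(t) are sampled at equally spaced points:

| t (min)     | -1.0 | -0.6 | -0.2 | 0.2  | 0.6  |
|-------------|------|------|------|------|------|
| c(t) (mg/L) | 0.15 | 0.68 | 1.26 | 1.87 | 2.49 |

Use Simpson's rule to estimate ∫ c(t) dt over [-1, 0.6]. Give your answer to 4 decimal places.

h = 0.4, n = 4.
(h/3)·[y₀ + 4y₁ + 2y₂ + 4y₃ + y₄] = 0.133333·(15.36) = 2.0480.

2.0480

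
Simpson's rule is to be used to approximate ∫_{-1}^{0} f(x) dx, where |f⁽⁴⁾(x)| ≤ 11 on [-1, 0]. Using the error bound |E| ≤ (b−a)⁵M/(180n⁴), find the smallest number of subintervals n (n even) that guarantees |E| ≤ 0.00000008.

Need 11/(180n⁴) ≤ 0.00000008.
n⁴ ≥ 11/(180·0.00000008) = 763889 ⇒ n ≥ 29.5636, so the smallest even n is 30. (n must be even for Simpson's rule.)

30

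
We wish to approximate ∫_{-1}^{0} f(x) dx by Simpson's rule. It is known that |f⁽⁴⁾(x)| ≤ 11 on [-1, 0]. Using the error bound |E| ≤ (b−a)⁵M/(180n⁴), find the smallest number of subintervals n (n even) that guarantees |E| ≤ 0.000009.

10

Need 11/(180n⁴) ≤ 0.000009.
n⁴ ≥ 11/(180·0.000009) = 6790.12 ⇒ n ≥ 9.0776, so the smallest even n is 10. (n must be even for Simpson's rule.)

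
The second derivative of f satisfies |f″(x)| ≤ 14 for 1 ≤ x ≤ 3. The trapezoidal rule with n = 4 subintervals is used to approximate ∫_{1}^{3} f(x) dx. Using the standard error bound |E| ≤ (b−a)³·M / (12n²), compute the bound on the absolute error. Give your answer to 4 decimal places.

0.5833

|E| ≤ (2)³·14 / (12·4²) = 112/192 = 0.5833.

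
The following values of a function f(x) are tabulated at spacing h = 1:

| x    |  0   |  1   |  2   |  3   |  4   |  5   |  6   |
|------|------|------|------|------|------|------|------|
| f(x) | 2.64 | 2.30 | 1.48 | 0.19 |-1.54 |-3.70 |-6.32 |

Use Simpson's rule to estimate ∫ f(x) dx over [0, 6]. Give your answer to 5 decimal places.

h = 1, n = 6.
(h/3)·[y₀ + 4y₁ + 2y₂ + 4y₃ + 2y₄ + 4y₅ + y₆] = 0.333333·(-8.64) = -2.88000.

-2.88000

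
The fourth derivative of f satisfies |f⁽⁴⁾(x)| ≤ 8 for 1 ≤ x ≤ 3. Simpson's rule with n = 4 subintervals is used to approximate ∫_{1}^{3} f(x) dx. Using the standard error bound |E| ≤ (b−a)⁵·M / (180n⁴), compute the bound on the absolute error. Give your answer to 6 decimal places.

0.005556

|E| ≤ (2)⁵·8 / (180·4⁴) = 256/46080 = 0.005556.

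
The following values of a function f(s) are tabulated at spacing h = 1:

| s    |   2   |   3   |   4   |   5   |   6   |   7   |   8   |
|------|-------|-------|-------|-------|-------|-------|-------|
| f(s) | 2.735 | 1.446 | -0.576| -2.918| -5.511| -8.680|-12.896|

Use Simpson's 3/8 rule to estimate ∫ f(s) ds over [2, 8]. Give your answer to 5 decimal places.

-20.98500

h = 1, n = 6.
(3h/8)·[y₀ + 3y₁ + 3y₂ + 2y₃ + 3y₄ + 3y₅ + y₆] = 0.375·(-55.960) = -20.98500.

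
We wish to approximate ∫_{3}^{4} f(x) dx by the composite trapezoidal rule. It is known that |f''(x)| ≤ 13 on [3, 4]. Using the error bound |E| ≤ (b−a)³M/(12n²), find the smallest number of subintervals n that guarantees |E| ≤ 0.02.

8

Need 13/(12n²) ≤ 0.02.
n² ≥ 13/(12·0.02) = 54.1667 ⇒ n ≥ 7.3598, so the smallest n is 8.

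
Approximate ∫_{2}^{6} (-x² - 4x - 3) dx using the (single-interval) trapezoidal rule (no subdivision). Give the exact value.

T = (b−a)/2 · [f(2) + f(6)] = 2·[(-15) + (-63)] = -156.

-156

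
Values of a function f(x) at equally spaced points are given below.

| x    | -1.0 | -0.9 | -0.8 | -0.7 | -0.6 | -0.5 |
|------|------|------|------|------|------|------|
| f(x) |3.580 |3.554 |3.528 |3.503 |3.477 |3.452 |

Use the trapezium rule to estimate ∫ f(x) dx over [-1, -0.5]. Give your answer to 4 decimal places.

1.7578

h = 0.1, n = 5.
(h/2)·[y₀ + 2y₁ + 2y₂ + 2y₃ + 2y₄ + y₅] = 0.05·(35.156) = 1.7578.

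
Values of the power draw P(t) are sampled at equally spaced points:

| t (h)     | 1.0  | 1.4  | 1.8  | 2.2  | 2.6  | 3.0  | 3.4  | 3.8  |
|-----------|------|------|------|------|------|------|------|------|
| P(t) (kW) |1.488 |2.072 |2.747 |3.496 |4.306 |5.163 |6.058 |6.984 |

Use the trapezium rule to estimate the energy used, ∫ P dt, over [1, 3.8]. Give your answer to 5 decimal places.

11.23120

h = 0.4, n = 7.
(h/2)·[y₀ + 2y₁ + 2y₂ + 2y₃ + 2y₄ + 2y₅ + 2y₆ + y₇] = 0.2·(56.156) = 11.23120.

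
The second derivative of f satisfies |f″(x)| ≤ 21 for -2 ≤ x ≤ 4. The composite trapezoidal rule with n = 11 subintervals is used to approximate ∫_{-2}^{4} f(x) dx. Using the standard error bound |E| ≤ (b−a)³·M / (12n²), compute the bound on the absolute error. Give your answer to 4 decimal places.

|E| ≤ (6)³·21 / (12·11²) = 4536/1452 = 3.1240.

3.1240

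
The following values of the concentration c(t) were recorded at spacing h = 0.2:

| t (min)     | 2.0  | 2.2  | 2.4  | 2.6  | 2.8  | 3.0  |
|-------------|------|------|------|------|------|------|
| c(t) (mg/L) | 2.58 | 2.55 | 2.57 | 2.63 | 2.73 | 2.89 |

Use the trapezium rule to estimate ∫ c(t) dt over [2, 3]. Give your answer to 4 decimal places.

2.6430

h = 0.2, n = 5.
(h/2)·[y₀ + 2y₁ + 2y₂ + 2y₃ + 2y₄ + y₅] = 0.1·(26.43) = 2.6430.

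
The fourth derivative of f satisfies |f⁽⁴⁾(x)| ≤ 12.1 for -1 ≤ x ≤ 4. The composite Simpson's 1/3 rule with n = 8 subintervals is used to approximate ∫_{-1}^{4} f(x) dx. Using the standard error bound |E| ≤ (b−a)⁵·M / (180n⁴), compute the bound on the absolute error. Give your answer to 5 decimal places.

|E| ≤ (5)⁵·12.1 / (180·8⁴) = 37812.5/737280 = 0.05129.

0.05129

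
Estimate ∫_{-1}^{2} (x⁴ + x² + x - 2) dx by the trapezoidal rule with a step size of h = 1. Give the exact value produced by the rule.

h = (2 − (-1))/3 = 1.
Nodes x₀,…,x₃ = -1, 0, 1, 2.
f(x) = x⁴ + x² + x - 2: f₀=-1, f₁=-2, f₂=1, f₃=20.
(h/2)·[f₀ + 2f₁ + 2f₂ + f₃] = 0.5·(17) = 8.5.

8.5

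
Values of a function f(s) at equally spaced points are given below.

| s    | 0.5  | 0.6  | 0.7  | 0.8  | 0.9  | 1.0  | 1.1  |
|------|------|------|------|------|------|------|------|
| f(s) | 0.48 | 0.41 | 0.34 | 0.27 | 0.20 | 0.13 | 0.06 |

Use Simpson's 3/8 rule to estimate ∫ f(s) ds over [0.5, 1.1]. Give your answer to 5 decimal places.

0.16200

h = 0.1, n = 6.
(3h/8)·[y₀ + 3y₁ + 3y₂ + 2y₃ + 3y₄ + 3y₅ + y₆] = 0.0375·(4.32) = 0.16200.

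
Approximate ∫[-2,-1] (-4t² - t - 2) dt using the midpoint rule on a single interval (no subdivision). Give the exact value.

M = (b−a)·f(-1.5) = 1·(-9.5) = -9.5.

-9.5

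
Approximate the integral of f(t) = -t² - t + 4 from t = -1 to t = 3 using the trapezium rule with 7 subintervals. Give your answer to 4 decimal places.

h = (3 − (-1))/7 = 0.571429.
Nodes t₀,…,t₇ = -1, -0.428571, 0.142857, 0.714286, 1.285714, 1.857143, 2.428571, 3.
f(t) = -t² - t + 4: f₀=4, f₁=4.244898, f₂=3.836735, f₃=2.775510, f₄=1.061224, f₅=-1.306122, f₆=-4.326531, f₇=-8.
(h/2)·[f₀ + 2f₁ + 2f₂ + 2f₃ + 2f₄ + 2f₅ + 2f₆ + f₇] = 0.285714·(8.571429) = 2.4490.

2.4490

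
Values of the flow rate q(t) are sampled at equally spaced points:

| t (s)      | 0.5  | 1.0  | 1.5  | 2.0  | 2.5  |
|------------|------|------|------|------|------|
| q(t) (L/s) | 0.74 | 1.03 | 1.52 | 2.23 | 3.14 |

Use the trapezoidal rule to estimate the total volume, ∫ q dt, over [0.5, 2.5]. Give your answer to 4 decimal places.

3.3600

h = 0.5, n = 4.
(h/2)·[y₀ + 2y₁ + 2y₂ + 2y₃ + y₄] = 0.25·(13.44) = 3.3600.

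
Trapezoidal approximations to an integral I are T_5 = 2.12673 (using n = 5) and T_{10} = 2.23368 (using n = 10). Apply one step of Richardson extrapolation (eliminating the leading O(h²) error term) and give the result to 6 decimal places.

R = (4·T_{10} − T_5) / 3 = (4·2.23368 − 2.12673)/3 = (6.80799)/3 = 2.269330.

2.269330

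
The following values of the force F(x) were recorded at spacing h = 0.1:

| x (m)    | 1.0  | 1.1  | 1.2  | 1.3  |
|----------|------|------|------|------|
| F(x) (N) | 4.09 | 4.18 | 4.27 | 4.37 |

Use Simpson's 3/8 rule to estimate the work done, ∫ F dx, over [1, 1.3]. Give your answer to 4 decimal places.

h = 0.1, n = 3.
(3h/8)·[y₀ + 3y₁ + 3y₂ + y₃] = 0.0375·(33.81) = 1.2679.

1.2679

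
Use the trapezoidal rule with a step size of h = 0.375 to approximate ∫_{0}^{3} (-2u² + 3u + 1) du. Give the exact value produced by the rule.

h = (3 − 0)/8 = 0.375.
Nodes u₀,…,u₈ = 0, 0.375, 0.75, 1.125, 1.5, 1.875, 2.25, 2.625, 3.
f(u) = -2u² + 3u + 1: f₀=1, f₁=1.84375, f₂=2.125, f₃=1.84375, f₄=1, f₅=-0.40625, f₆=-2.375, f₇=-4.90625, f₈=-8.
(h/2)·[f₀ + 2f₁ + 2f₂ + 2f₃ + 2f₄ + 2f₅ + 2f₆ + 2f₇ + f₈] = 0.1875·(-8.75) = -1.640625.

-1.640625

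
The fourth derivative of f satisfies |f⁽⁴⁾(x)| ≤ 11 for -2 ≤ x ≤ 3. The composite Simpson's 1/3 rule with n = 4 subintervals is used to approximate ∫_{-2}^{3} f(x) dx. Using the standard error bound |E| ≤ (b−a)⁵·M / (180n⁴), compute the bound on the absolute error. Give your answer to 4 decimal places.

|E| ≤ (5)⁵·11 / (180·4⁴) = 34375/46080 = 0.7460.

0.7460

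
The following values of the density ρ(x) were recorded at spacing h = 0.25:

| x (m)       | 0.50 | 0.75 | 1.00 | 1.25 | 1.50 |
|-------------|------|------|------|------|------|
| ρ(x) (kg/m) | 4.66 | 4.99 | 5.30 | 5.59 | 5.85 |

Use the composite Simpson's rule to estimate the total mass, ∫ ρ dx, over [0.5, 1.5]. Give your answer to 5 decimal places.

5.28583

h = 0.25, n = 4.
(h/3)·[y₀ + 4y₁ + 2y₂ + 4y₃ + y₄] = 0.083333·(63.43) = 5.28583.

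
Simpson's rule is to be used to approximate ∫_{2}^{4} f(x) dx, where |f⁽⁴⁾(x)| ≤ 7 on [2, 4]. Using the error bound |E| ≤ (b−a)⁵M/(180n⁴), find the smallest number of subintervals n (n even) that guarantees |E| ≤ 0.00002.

Need 224/(180n⁴) ≤ 0.00002.
n⁴ ≥ 224/(180·0.00002) = 62222.2 ⇒ n ≥ 15.7938, so the smallest even n is 16. (n must be even for Simpson's rule.)

16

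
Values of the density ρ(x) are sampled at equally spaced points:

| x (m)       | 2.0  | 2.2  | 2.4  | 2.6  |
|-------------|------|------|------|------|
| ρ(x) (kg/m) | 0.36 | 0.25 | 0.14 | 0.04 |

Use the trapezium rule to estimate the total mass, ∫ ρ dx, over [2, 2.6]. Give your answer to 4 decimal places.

0.1180

h = 0.2, n = 3.
(h/2)·[y₀ + 2y₁ + 2y₂ + y₃] = 0.1·(1.18) = 0.1180.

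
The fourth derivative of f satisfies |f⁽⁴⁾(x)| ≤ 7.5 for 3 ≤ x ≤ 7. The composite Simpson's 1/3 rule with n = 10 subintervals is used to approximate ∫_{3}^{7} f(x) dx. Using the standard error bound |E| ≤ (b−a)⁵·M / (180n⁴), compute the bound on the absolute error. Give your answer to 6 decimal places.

0.004267

|E| ≤ (4)⁵·7.5 / (180·10⁴) = 7680/1800000 = 0.004267.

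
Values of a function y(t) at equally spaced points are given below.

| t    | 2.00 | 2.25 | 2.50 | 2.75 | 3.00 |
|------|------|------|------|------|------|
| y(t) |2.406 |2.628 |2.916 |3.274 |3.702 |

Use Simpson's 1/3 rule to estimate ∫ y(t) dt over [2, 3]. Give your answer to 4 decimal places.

h = 0.25, n = 4.
(h/3)·[y₀ + 4y₁ + 2y₂ + 4y₃ + y₄] = 0.083333·(35.548) = 2.9623.

2.9623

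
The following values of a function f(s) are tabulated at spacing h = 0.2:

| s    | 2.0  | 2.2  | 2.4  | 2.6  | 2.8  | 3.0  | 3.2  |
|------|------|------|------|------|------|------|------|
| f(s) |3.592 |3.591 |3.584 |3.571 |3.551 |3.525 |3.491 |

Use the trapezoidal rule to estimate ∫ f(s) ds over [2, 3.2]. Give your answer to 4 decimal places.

4.2727

h = 0.2, n = 6.
(h/2)·[y₀ + 2y₁ + 2y₂ + 2y₃ + 2y₄ + 2y₅ + y₆] = 0.1·(42.727) = 4.2727.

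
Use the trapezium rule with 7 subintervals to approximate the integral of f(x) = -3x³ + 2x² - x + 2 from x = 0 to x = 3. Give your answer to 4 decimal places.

h = (3 − 0)/7 = 0.428571.
Nodes x₀,…,x₇ = 0, 0.428571, 0.857143, 1.285714, 1.714286, 2.142857, 2.571429, 3.
f(x) = -3x³ + 2x² - x + 2: f₀=2, f₁=1.702624, f₂=0.723032, f₃=-2.355685, f₄=-8.950437, f₅=-20.478134, f₆=-38.355685, f₇=-64.
(h/2)·[f₀ + 2f₁ + 2f₂ + 2f₃ + 2f₄ + 2f₅ + 2f₆ + f₇] = 0.214286·(-197.428571) = -42.3061.

-42.3061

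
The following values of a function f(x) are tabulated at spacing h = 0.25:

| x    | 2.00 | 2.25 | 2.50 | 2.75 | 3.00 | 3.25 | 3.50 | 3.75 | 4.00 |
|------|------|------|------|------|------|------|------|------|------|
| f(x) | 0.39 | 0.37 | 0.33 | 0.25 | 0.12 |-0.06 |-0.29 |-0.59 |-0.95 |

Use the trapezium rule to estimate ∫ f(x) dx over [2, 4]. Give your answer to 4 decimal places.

h = 0.25, n = 8.
(h/2)·[y₀ + 2y₁ + 2y₂ + 2y₃ + 2y₄ + 2y₅ + 2y₆ + 2y₇ + y₈] = 0.125·(-0.30) = -0.0375.

-0.0375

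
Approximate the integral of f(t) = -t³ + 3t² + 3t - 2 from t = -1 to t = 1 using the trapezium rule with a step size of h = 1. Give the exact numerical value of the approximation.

h = (1 − (-1))/2 = 1.
Nodes t₀,…,t₂ = -1, 0, 1.
f(t) = -t³ + 3t² + 3t - 2: f₀=-1, f₁=-2, f₂=3.
(h/2)·[f₀ + 2f₁ + f₂] = 0.5·(-2) = -1.

-1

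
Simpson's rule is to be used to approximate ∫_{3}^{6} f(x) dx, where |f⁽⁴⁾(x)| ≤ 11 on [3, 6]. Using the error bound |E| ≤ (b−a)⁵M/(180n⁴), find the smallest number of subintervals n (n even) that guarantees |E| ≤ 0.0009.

12

Need 2673/(180n⁴) ≤ 0.0009.
n⁴ ≥ 2673/(180·0.0009) = 16500 ⇒ n ≥ 11.3337, so the smallest even n is 12. (n must be even for Simpson's rule.)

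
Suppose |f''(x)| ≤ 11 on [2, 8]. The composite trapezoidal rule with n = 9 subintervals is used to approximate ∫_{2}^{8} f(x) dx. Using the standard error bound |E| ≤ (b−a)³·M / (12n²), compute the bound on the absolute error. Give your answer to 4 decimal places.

|E| ≤ (6)³·11 / (12·9²) = 2376/972 = 2.4444.

2.4444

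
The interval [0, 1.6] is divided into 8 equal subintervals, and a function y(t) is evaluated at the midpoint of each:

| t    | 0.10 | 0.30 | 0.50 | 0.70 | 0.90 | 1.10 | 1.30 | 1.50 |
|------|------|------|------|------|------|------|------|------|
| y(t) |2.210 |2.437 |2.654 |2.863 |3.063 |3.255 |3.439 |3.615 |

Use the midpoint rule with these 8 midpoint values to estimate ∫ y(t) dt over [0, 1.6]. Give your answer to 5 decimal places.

4.70720

h = 0.2, n = 8.
h·[y(m₁) + y(m₂) + y(m₃) + y(m₄) + y(m₅) + y(m₆) + y(m₇) + y(m₈)] = 0.2·(23.536) = 4.70720.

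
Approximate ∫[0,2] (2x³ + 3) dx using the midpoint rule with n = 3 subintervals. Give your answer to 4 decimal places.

h = (2 − 0)/3 = 0.666667.
Midpoints m₁,…,m₃ = 0.333333, 1, 1.666667.
f(m₁)=3.074074, f(m₂)=5, f(m₃)=12.259259.
h·[f(m₁) + f(m₂) + f(m₃)] = 0.666667·(20.333333) = 13.5556.

13.5556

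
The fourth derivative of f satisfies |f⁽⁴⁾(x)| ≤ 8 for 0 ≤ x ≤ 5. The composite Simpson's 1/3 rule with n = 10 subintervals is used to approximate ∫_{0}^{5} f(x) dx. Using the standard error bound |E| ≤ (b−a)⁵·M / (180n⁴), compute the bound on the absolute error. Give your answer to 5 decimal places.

0.01389

|E| ≤ (5)⁵·8 / (180·10⁴) = 25000/1800000 = 0.01389.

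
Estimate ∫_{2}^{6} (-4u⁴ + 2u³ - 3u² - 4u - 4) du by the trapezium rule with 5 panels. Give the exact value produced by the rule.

-6011.51488

h = (6 − 2)/5 = 0.8.
Nodes u₀,…,u₅ = 2, 2.8, 3.6, 4.4, 5.2, 6.
f(u) = -4u⁴ + 2u³ - 3u² - 4u - 4: f₀=-72, f₁=-240.6784, f₂=-635.8144, f₃=-1408.5504, f₄=-2749.3504, f₅=-4888.
(h/2)·[f₀ + 2f₁ + 2f₂ + 2f₃ + 2f₄ + f₅] = 0.4·(-15028.7872) = -6011.51488.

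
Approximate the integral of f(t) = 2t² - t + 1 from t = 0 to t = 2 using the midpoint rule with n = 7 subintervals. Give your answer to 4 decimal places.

5.3061

h = (2 − 0)/7 = 0.285714.
Midpoints m₁,…,m₇ = 0.142857, 0.428571, 0.714286, 1, 1.285714, 1.571429, 1.857143.
f(m₁)=0.897959, f(m₂)=0.938776, f(m₃)=1.306122, f(m₄)=2, f(m₅)=3.020408, f(m₆)=4.367347, f(m₇)=6.040816.
h·[f(m₁) + f(m₂) + f(m₃) + f(m₄) + f(m₅) + f(m₆) + f(m₇)] = 0.285714·(18.571429) = 5.3061.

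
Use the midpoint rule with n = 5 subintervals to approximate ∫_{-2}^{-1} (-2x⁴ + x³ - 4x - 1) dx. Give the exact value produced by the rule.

-11.04176

h = (-1 − (-2))/5 = 0.2.
Midpoints m₁,…,m₅ = -1.9, -1.7, -1.5, -1.3, -1.1.
f(m₁)=-26.3232, f(m₂)=-15.8172, f(m₃)=-8.5, f(m₄)=-3.7092, f(m₅)=-0.8592.
h·[f(m₁) + f(m₂) + f(m₃) + f(m₄) + f(m₅)] = 0.2·(-55.2088) = -11.04176.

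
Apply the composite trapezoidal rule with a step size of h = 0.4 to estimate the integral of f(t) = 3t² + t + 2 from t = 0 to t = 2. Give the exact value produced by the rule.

14.16

h = (2 − 0)/5 = 0.4.
Nodes t₀,…,t₅ = 0, 0.4, 0.8, 1.2, 1.6, 2.
f(t) = 3t² + t + 2: f₀=2, f₁=2.88, f₂=4.72, f₃=7.52, f₄=11.28, f₅=16.
(h/2)·[f₀ + 2f₁ + 2f₂ + 2f₃ + 2f₄ + f₅] = 0.2·(70.8) = 14.16.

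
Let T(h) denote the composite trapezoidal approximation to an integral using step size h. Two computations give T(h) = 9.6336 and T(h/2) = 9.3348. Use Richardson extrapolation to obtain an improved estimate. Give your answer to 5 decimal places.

9.23520

R = (4·T(h/2) − T(h)) / 3 = (4·9.3348 − 9.6336)/3 = (27.7056)/3 = 9.23520.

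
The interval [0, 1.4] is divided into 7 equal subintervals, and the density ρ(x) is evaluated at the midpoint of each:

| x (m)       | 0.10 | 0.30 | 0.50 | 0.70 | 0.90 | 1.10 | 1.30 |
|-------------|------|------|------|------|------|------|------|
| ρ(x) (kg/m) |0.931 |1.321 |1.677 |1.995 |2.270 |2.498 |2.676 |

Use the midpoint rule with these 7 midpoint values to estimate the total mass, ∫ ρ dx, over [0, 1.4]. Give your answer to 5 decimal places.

2.67360

h = 0.2, n = 7.
h·[y(m₁) + y(m₂) + y(m₃) + y(m₄) + y(m₅) + y(m₆) + y(m₇)] = 0.2·(13.368) = 2.67360.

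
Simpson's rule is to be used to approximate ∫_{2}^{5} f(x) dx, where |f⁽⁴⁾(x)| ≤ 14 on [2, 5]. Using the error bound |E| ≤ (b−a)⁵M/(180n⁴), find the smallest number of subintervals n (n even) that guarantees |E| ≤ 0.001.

12

Need 3402/(180n⁴) ≤ 0.001.
n⁴ ≥ 3402/(180·0.001) = 18900 ⇒ n ≥ 11.7251, so the smallest even n is 12. (n must be even for Simpson's rule.)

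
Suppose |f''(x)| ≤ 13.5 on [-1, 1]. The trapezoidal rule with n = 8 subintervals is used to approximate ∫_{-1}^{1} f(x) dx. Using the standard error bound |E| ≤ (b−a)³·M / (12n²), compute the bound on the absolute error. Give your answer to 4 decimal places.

|E| ≤ (2)³·13.5 / (12·8²) = 108/768 = 0.1406.

0.1406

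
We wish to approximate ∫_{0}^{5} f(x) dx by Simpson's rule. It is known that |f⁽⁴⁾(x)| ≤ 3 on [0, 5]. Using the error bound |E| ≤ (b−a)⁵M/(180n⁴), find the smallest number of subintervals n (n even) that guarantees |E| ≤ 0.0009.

Need 9375/(180n⁴) ≤ 0.0009.
n⁴ ≥ 9375/(180·0.0009) = 57870.4 ⇒ n ≥ 15.5101, so the smallest even n is 16. (n must be even for Simpson's rule.)

16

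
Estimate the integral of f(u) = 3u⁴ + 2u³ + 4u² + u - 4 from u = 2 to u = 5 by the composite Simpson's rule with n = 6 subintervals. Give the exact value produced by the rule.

h = (5 − 2)/6 = 0.5.
Nodes u₀,…,u₆ = 2, 2.5, 3, 3.5, 4, 4.5, 5.
f(u) = 3u⁴ + 2u³ + 4u² + u - 4: f₀=78, f₁=171.9375, f₂=332, f₃=584.4375, f₄=960, f₅=1493.9375, f₆=2226.
(h/3)·[f₀ + 4f₁ + 2f₂ + 4f₃ + 2f₄ + 4f₅ + f₆] = 0.166667·(13889.25) = 2314.875.

2314.875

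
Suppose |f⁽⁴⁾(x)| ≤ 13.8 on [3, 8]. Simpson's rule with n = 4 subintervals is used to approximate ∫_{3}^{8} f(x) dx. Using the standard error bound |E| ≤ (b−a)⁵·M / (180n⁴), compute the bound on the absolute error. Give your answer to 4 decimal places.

|E| ≤ (5)⁵·13.8 / (180·4⁴) = 43125/46080 = 0.9359.

0.9359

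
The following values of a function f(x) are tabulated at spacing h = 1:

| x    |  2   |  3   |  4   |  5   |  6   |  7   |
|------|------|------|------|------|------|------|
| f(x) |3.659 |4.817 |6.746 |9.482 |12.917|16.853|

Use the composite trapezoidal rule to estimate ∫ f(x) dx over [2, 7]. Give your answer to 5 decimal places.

44.21800

h = 1, n = 5.
(h/2)·[y₀ + 2y₁ + 2y₂ + 2y₃ + 2y₄ + y₅] = 0.5·(88.436) = 44.21800.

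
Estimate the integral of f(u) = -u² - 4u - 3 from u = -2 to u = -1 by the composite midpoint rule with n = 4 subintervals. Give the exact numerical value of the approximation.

0.671875

h = (-1 − (-2))/4 = 0.25.
Midpoints m₁,…,m₄ = -1.875, -1.625, -1.375, -1.125.
f(m₁)=0.984375, f(m₂)=0.859375, f(m₃)=0.609375, f(m₄)=0.234375.
h·[f(m₁) + f(m₂) + f(m₃) + f(m₄)] = 0.25·(2.6875) = 0.671875.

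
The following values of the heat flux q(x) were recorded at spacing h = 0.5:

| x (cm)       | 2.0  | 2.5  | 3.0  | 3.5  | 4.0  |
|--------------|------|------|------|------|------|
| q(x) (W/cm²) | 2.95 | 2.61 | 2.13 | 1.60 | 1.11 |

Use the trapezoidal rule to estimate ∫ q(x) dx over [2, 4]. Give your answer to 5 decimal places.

4.18500

h = 0.5, n = 4.
(h/2)·[y₀ + 2y₁ + 2y₂ + 2y₃ + y₄] = 0.25·(16.74) = 4.18500.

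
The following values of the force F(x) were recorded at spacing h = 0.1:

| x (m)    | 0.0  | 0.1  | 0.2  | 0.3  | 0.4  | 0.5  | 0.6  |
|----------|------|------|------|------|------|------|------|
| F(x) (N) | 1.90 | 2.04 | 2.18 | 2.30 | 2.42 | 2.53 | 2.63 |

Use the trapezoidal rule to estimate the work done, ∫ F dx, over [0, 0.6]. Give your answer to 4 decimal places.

h = 0.1, n = 6.
(h/2)·[y₀ + 2y₁ + 2y₂ + 2y₃ + 2y₄ + 2y₅ + y₆] = 0.05·(27.47) = 1.3735.

1.3735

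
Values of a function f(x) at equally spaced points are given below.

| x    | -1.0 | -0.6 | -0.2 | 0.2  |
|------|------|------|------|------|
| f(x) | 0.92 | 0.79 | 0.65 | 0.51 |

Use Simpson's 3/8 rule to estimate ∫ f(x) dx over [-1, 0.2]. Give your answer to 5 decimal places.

h = 0.4, n = 3.
(3h/8)·[y₀ + 3y₁ + 3y₂ + y₃] = 0.15·(5.75) = 0.86250.

0.86250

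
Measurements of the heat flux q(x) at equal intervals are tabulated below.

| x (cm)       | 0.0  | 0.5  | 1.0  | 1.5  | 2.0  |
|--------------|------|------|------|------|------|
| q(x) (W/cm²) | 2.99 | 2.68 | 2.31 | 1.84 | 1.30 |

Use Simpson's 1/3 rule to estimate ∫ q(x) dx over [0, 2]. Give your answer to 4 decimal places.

h = 0.5, n = 4.
(h/3)·[y₀ + 4y₁ + 2y₂ + 4y₃ + y₄] = 0.166667·(26.99) = 4.4983.

4.4983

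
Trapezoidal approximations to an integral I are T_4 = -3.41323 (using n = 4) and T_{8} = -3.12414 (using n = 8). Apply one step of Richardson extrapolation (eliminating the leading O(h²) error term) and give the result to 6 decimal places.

-3.027777

R = (4·T_{8} − T_4) / 3 = (4·(-3.12414) − (-3.41323))/3 = (-9.08333)/3 = -3.027777.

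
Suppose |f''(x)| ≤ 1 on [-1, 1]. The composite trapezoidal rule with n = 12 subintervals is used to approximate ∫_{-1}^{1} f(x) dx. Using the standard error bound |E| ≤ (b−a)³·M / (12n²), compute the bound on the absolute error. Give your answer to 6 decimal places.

|E| ≤ (2)³·1 / (12·12²) = 8/1728 = 0.004630.

0.004630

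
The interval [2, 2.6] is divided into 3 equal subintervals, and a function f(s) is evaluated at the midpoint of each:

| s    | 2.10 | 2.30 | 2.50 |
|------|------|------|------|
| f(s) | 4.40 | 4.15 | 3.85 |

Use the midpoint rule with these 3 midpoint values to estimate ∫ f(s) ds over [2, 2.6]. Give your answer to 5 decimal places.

2.48000

h = 0.2, n = 3.
h·[y(m₁) + y(m₂) + y(m₃)] = 0.2·(12.40) = 2.48000.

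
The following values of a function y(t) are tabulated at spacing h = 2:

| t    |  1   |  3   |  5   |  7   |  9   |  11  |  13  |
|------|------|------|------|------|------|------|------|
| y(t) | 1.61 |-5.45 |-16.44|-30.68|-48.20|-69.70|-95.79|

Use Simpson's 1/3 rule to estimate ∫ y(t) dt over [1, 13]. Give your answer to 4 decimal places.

-431.1867

h = 2, n = 6.
(h/3)·[y₀ + 4y₁ + 2y₂ + 4y₃ + 2y₄ + 4y₅ + y₆] = 0.666667·(-646.78) = -431.1867.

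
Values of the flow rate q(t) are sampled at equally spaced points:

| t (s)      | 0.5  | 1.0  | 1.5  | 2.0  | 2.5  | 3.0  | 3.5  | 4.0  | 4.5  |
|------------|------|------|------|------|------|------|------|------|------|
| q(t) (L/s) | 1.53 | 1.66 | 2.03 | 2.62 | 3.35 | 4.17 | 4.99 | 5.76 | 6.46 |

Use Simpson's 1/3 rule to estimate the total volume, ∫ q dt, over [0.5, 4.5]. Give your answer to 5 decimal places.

h = 0.5, n = 8.
(h/3)·[y₀ + 4y₁ + 2y₂ + 4y₃ + 2y₄ + 4y₅ + 2y₆ + 4y₇ + y₈] = 0.166667·(85.57) = 14.26167.

14.26167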